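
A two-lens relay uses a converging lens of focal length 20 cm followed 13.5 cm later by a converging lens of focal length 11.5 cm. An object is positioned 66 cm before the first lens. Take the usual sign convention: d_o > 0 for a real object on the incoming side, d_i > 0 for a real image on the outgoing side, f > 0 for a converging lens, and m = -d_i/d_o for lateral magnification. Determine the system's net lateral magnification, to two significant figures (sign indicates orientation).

-0.19

Lens 1: 1/d_i1 = 1/f_1 - 1/d_o1 = 1/20 - 1/66 = 0.03485 cm^-1, so d_i1 = 28.696 cm.
m_1 = -(28.696)/66 = -0.4348.
Since 28.696 cm > 13.5 cm, the first image lies past the second lens and serves as a virtual object: d_o2 = L - d_i1 = -15.196 cm.
Lens 2: 1/d_i2 = 1/f_2 - 1/d_o2 = 1/11.5 - 1/(-15.196) = 0.15276 cm^-1, so d_i2 = 6.546 cm.
m_2 = -(6.546)/(-15.196) = 0.4308.
Overall magnification: m = m_1 m_2 = -0.1873.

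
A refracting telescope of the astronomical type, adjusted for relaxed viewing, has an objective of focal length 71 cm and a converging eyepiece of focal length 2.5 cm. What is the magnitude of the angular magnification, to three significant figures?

28.4

|M| = f_obj/|f_eye| = 71/2.5 = 28.400.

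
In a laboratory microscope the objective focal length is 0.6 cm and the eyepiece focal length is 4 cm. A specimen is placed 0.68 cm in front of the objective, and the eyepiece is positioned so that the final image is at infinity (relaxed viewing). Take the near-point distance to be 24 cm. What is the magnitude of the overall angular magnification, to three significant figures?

45.0

Objective: 1/d_i = 1/f_obj - 1/d_o = 1/0.6 - 1/0.68 = 0.19608 cm^-1, so d_i = 5.100 cm.
m_obj = -d_i/d_o = -5.100/0.68 = -7.500.
Eyepiece angular magnification (image at infinity): M_eye = D/f_e = 24/4 = 6.000.
Overall M = m_obj x M_eye = (-7.500)(6.000) = -45.00.
|M| = 45.00.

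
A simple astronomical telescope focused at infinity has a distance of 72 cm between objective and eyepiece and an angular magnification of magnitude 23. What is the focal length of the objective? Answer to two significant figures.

In normal adjustment the tube length equals f_obj + f_eye and |M| = f_obj/f_eye.
So f_obj = 23 f_eye and 23 f_eye + f_eye = 72 cm, giving f_eye = 72/24 = 3.000 cm and f_obj = 69.000 cm.

69 cm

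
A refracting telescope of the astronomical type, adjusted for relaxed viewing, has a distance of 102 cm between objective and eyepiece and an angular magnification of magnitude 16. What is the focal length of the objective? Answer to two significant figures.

In normal adjustment the tube length equals f_obj + f_eye and |M| = f_obj/f_eye.
So f_obj = 16 f_eye and 16 f_eye + f_eye = 102 cm, giving f_eye = 102/17 = 6.000 cm and f_obj = 96.000 cm.

96 cm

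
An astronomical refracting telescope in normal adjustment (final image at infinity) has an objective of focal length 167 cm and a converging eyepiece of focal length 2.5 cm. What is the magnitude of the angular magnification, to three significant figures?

|M| = f_obj/|f_eye| = 167/2.5 = 66.800.

66.8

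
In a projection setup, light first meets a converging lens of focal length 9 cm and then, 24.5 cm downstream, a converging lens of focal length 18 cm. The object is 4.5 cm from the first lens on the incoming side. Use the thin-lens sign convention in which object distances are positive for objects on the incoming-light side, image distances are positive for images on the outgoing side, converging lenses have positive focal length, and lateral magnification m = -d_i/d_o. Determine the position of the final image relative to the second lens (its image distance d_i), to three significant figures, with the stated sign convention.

38.9 cm

Applying the thin-lens equation to the first lens, 1/9 = 1/4.5 + 1/d_i1, which gives d_i1 = -9.000 cm.
With d_i1 < 0 the first image is virtual and lies on the object side; the object distance for lens 2 is d_o2 = 24.5 - (-9.000) = 33.500 cm.
Applying the thin-lens equation again with f_2 = 18 cm and d_o2 = 33.500 cm gives d_i2 = 38.903 cm.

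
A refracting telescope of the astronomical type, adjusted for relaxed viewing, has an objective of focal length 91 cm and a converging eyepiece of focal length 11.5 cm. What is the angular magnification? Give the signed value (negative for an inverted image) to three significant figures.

M = -f_obj/f_eye = -91/(11.5) = -7.913.

-7.91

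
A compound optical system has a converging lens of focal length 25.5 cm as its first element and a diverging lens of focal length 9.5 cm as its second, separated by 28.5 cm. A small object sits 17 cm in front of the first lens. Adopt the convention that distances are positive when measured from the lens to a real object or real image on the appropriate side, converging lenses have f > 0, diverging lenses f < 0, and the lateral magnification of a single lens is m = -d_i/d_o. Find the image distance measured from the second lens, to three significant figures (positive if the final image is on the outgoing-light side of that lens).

-8.49 cm

Applying the thin-lens equation to the first lens, 1/25.5 = 1/17 + 1/d_i1, which gives d_i1 = -51.000 cm.
With d_i1 < 0 the first image is virtual and lies on the object side; the object distance for lens 2 is d_o2 = 28.5 - (-51.000) = 79.500 cm.
Applying the thin-lens equation again with f_2 = -9.5 cm and d_o2 = 79.500 cm gives d_i2 = -8.486 cm.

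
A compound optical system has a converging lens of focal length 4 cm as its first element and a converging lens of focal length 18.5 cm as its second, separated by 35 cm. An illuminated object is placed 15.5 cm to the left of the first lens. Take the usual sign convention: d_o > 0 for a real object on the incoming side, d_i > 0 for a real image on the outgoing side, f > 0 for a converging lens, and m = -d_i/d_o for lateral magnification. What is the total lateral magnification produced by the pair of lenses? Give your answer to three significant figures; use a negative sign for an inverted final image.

0.579

Applying the thin-lens equation to the first lens, 1/4 = 1/15.5 + 1/d_i1, which gives d_i1 = 5.391 cm.
Its lateral magnification is m_1 = -d_i1/d_o1 = -(5.391)/15.5 = -0.3478.
Object distance for lens 2: d_o2 = 35 - 5.391 = 29.609 cm.
Applying the thin-lens equation again with f_2 = 18.5 cm and d_o2 = 29.609 cm gives d_i2 = 49.309 cm.
m_2 = -(49.309)/(29.609) = -1.6654.
Total m = m_1 x m_2 = (-0.3478)(-1.6654) = 0.5793.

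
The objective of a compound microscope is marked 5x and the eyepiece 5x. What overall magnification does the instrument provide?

The overall magnification of a compound microscope is the product of the objective and eyepiece magnifications:
M = M_obj x M_eye = 5 x 5 = 25.

25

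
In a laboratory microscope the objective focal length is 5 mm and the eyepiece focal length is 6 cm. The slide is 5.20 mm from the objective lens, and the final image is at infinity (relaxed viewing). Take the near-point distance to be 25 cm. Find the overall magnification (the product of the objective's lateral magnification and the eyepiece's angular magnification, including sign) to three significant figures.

-104

Convert to cm: f_obj = 5 mm = 0.5 cm; d_o = 5.20 mm = 0.52 cm.
Objective: 1/d_i = 1/f_obj - 1/d_o = 1/0.5 - 1/0.52 = 0.07692 cm^-1, so d_i = 13.000 cm.
m_obj = -d_i/d_o = -13.000/0.52 = -25.000.
Eyepiece angular magnification (image at infinity): M_eye = D/f_e = 25/6 = 4.167.
Overall M = m_obj x M_eye = (-25.000)(4.167) = -104.17.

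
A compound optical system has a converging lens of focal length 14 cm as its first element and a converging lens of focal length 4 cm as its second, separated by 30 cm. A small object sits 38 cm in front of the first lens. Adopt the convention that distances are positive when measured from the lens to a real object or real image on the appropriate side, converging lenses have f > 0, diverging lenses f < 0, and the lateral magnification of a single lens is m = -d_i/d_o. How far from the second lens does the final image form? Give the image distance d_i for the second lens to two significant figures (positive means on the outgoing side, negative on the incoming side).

8.2 cm

Applying the thin-lens equation to the first lens, 1/14 = 1/38 + 1/d_i1, which gives d_i1 = 22.167 cm.
The intermediate image is 22.167 cm to the right of lens 1, so d_o2 = L - d_i1 = 30 - 22.167 = 7.833 cm.
Applying the thin-lens equation again with f_2 = 4 cm and d_o2 = 7.833 cm gives d_i2 = 8.174 cm.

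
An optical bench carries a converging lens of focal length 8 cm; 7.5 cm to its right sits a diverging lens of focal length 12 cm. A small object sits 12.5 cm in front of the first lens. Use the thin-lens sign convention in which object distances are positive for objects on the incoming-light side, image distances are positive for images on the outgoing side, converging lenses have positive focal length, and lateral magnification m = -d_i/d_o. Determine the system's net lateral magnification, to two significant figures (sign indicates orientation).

Applying the thin-lens equation to the first lens, 1/8 = 1/12.5 + 1/d_i1, which gives d_i1 = 22.222 cm.
Its lateral magnification is m_1 = -d_i1/d_o1 = -(22.222)/12.5 = -1.7778.
This image would form 22.222 cm past lens 1, i.e. 14.722 cm beyond lens 2, so it is a virtual object for lens 2: d_o2 = 7.5 - 22.222 = -14.722 cm.
Applying the thin-lens equation again with f_2 = -12 cm and d_o2 = -14.722 cm gives d_i2 = -64.898 cm.
m_2 = -(-64.898)/(-14.722) = -4.4082.
Overall magnification: m = m_1 m_2 = 7.8367.

7.8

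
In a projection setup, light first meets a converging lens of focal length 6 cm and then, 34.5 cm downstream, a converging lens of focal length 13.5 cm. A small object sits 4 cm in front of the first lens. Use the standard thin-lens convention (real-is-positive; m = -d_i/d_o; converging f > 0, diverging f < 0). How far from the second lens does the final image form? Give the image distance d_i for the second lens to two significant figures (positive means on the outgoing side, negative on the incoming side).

19 cm

Lens 1: 1/d_i1 = 1/f_1 - 1/d_o1 = 1/6 - 1/4 = -0.08333 cm^-1, so d_i1 = -12.000 cm.
The intermediate image is virtual, 12.000 cm to the left of lens 1, so d_o2 = L - d_i1 = 34.5 - (-12.000) = 46.500 cm.
Lens 2: 1/d_i2 = 1/f_2 - 1/d_o2 = 1/13.5 - 1/(46.500) = 0.05257 cm^-1, so d_i2 = 19.023 cm.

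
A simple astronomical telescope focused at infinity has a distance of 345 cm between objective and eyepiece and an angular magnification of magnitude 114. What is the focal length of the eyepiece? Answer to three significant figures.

3.00 cm

In normal adjustment the tube length equals f_obj + f_eye and |M| = f_obj/f_eye.
So f_obj = 114 f_eye and 114 f_eye + f_eye = 345 cm, giving f_eye = 345/115 = 3.000 cm and f_obj = 342.000 cm.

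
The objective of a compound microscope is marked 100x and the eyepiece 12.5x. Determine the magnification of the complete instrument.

The overall magnification of a compound microscope is the product of the objective and eyepiece magnifications:
M = M_obj x M_eye = 100 x 12.5 = 1250.

1250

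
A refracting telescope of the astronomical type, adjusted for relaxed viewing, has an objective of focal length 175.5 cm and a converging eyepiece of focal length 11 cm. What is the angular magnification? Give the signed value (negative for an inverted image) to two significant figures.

-16

M = -f_obj/f_eye = -175.5/(11) = -15.955.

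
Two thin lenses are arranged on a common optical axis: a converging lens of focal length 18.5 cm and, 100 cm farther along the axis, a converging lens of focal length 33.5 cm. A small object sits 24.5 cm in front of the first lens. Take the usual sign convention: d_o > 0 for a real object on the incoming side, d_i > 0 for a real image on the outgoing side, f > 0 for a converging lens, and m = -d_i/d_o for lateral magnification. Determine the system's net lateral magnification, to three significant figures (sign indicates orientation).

-11.4

First lens: d_i1 = 1/(1/18.5 - 1/24.5) = 75.542 cm.
m_1 = -(75.542)/24.5 = -3.0833.
Object distance for lens 2: d_o2 = 100 - 75.542 = 24.458 cm.
Second lens: d_i2 = 1/(1/33.5 - 1/(24.458)) = -90.620 cm.
m_2 = -(-90.620)/(24.458) = 3.7051.
The system's lateral magnification is m_1 m_2 = (-3.0833)(3.7051) = -11.4240.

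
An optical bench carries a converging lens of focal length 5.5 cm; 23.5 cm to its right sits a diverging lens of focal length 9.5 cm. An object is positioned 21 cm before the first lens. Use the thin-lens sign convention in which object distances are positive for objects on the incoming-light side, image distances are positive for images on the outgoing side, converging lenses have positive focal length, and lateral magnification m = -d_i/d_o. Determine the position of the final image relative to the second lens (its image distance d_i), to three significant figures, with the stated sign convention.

-5.97 cm

Applying the thin-lens equation to the first lens, 1/5.5 = 1/21 + 1/d_i1, which gives d_i1 = 7.452 cm.
The intermediate image is 7.452 cm to the right of lens 1, so d_o2 = L - d_i1 = 23.5 - 7.452 = 16.048 cm.
Applying the thin-lens equation again with f_2 = -9.5 cm and d_o2 = 16.048 cm gives d_i2 = -5.967 cm.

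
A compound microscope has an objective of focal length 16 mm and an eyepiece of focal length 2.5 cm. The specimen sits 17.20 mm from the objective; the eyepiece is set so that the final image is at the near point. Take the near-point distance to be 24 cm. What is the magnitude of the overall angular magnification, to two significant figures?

Convert to cm: f_obj = 16 mm = 1.6 cm; d_o = 17.20 mm = 1.72 cm.
Objective: 1/d_i = 1/f_obj - 1/d_o = 1/1.6 - 1/1.72 = 0.04360 cm^-1, so d_i = 22.933 cm.
m_obj = -d_i/d_o = -22.933/1.72 = -13.333.
Eyepiece angular magnification (image at near point): M_eye = 1 + D/f_e = 1 + 24/2.5 = 10.600.
Overall M = m_obj x M_eye = (-13.333)(10.600) = -141.33.
|M| = 141.33.

140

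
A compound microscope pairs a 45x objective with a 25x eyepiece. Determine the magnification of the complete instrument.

1125

The overall magnification of a compound microscope is the product of the objective and eyepiece magnifications:
M = M_obj x M_eye = 45 x 25 = 1125.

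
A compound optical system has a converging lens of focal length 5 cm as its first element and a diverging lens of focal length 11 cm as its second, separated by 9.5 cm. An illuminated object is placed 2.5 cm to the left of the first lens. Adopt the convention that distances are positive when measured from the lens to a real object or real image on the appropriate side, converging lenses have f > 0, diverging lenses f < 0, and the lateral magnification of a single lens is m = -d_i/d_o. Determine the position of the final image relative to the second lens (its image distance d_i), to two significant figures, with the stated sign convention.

-6.3 cm

Applying the thin-lens equation to the first lens, 1/5 = 1/2.5 + 1/d_i1, which gives d_i1 = -5.000 cm.
The intermediate image is virtual, 5.000 cm to the left of lens 1, so d_o2 = L - d_i1 = 9.5 - (-5.000) = 14.500 cm.
Applying the thin-lens equation again with f_2 = -11 cm and d_o2 = 14.500 cm gives d_i2 = -6.255 cm.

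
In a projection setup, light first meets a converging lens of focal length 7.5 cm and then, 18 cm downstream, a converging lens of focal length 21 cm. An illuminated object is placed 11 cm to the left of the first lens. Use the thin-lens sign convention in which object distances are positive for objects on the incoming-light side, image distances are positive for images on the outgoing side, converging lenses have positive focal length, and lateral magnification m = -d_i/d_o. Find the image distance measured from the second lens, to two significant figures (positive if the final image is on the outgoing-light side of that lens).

4.4 cm

Lens 1: 1/d_i1 = 1/f_1 - 1/d_o1 = 1/7.5 - 1/11 = 0.04242 cm^-1, so d_i1 = 23.571 cm.
This image would form 23.571 cm past lens 1, i.e. 5.571 cm beyond lens 2, so it is a virtual object for lens 2: d_o2 = 18 - 23.571 = -5.571 cm.
Lens 2: 1/d_i2 = 1/f_2 - 1/d_o2 = 1/21 - 1/(-5.571) = 0.22711 cm^-1, so d_i2 = 4.403 cm.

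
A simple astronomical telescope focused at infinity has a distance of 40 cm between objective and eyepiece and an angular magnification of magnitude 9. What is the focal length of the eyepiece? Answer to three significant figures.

In normal adjustment the tube length equals f_obj + f_eye and |M| = f_obj/f_eye.
So f_obj = 9 f_eye and 9 f_eye + f_eye = 40 cm, giving f_eye = 40/10 = 4.000 cm and f_obj = 36.000 cm.

4.00 cm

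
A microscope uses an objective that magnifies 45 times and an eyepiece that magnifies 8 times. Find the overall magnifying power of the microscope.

The overall magnification of a compound microscope is the product of the objective and eyepiece magnifications:
M = M_obj x M_eye = 45 x 8 = 360.

360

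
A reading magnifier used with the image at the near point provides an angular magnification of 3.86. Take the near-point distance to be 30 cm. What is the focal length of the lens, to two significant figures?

For the image at the near point, M = 1 + D/f.
f = D/(M - 1) = 30/(3.86 - 1) = 10.490 cm.

10 cm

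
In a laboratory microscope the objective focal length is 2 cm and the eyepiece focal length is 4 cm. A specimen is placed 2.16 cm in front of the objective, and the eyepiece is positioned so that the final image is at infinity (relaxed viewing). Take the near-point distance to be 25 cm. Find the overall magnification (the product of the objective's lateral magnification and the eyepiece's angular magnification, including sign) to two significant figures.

-78

Objective: 1/d_i = 1/f_obj - 1/d_o = 1/2 - 1/2.16 = 0.03704 cm^-1, so d_i = 27.000 cm.
m_obj = -d_i/d_o = -27.000/2.16 = -12.500.
Eyepiece angular magnification (image at infinity): M_eye = D/f_e = 25/4 = 6.250.
Overall M = m_obj x M_eye = (-12.500)(6.250) = -78.12.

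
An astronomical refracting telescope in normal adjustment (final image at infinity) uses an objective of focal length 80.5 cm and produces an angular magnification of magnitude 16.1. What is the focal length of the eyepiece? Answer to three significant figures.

5.00 cm

|M| = f_obj/f_eye, so f_eye = f_obj/|M| = 80.5/16.1 = 5.000 cm.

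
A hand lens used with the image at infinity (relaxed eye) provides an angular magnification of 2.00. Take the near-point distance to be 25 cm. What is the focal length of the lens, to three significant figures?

12.5 cm

For the image at infinity, M = D/f.
f = D/M = 25/2.0 = 12.500 cm.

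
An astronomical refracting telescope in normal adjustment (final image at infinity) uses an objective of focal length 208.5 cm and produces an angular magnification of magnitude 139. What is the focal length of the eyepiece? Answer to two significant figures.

|M| = f_obj/f_eye, so f_eye = f_obj/|M| = 208.5/139.0 = 1.500 cm.

1.5 cm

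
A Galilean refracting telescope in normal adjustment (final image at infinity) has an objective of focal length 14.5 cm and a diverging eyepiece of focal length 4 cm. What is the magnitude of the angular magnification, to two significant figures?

|M| = f_obj/|f_eye| = 14.5/4 = 3.625.

3.6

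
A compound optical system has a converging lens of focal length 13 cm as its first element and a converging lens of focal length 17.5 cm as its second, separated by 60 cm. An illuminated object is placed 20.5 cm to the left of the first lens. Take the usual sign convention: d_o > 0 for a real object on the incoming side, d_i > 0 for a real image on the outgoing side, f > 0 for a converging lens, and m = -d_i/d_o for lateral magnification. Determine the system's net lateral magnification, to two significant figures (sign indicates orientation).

4.4

Lens 1: 1/d_i1 = 1/f_1 - 1/d_o1 = 1/13 - 1/20.5 = 0.02814 cm^-1, so d_i1 = 35.533 cm.
m_1 = -(35.533)/20.5 = -1.7333.
The intermediate image is 35.533 cm to the right of lens 1, so d_o2 = L - d_i1 = 60 - 35.533 = 24.467 cm.
Lens 2: 1/d_i2 = 1/f_2 - 1/d_o2 = 1/17.5 - 1/(24.467) = 0.01627 cm^-1, so d_i2 = 61.459 cm.
m_2 = -(61.459)/(24.467) = -2.5120.
Total m = m_1 x m_2 = (-1.7333)(-2.5120) = 4.3541.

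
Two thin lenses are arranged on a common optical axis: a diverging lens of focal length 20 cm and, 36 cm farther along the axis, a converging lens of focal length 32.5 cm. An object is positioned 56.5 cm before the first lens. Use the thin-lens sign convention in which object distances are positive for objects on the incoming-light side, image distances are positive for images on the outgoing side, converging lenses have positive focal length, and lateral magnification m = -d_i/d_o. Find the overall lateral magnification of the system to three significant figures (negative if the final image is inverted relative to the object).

First lens: d_i1 = 1/(1/(-20) - 1/56.5) = -14.771 cm.
m_1 = -(-14.771)/56.5 = 0.2614.
With d_i1 < 0 the first image is virtual and lies on the object side; the object distance for lens 2 is d_o2 = 36 - (-14.771) = 50.771 cm.
Second lens: d_i2 = 1/(1/32.5 - 1/(50.771)) = 90.309 cm.
m_2 = -(90.309)/(50.771) = -1.7788.
The system's lateral magnification is m_1 m_2 = (0.2614)(-1.7788) = -0.4650.

-0.465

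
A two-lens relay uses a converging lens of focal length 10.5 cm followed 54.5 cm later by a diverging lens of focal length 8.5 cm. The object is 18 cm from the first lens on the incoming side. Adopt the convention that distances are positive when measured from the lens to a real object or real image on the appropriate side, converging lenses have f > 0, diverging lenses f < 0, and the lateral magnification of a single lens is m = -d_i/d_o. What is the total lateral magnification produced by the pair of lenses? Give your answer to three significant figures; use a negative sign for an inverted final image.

-0.315

First lens: d_i1 = 1/(1/10.5 - 1/18) = 25.200 cm.
m_1 = -(25.200)/18 = -1.4000.
The intermediate image is 25.200 cm to the right of lens 1, so d_o2 = L - d_i1 = 54.5 - 25.200 = 29.300 cm.
Second lens: d_i2 = 1/(1/(-8.5) - 1/(29.300)) = -6.589 cm.
m_2 = -(-6.589)/(29.300) = 0.2249.
Total m = m_1 x m_2 = (-1.4000)(0.2249) = -0.3148.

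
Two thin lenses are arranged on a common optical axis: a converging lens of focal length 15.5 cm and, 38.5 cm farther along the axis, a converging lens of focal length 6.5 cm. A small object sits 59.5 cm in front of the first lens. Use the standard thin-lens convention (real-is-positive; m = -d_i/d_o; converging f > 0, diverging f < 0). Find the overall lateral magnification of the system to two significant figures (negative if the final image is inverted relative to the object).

Applying the thin-lens equation to the first lens, 1/15.5 = 1/59.5 + 1/d_i1, which gives d_i1 = 20.960 cm.
Its lateral magnification is m_1 = -d_i1/d_o1 = -(20.960)/59.5 = -0.3523.
Object distance for lens 2: d_o2 = 38.5 - 20.960 = 17.540 cm.
Applying the thin-lens equation again with f_2 = 6.5 cm and d_o2 = 17.540 cm gives d_i2 = 10.327 cm.
m_2 = -(10.327)/(17.540) = -0.5888.
The system's lateral magnification is m_1 m_2 = (-0.3523)(-0.5888) = 0.2074.

0.21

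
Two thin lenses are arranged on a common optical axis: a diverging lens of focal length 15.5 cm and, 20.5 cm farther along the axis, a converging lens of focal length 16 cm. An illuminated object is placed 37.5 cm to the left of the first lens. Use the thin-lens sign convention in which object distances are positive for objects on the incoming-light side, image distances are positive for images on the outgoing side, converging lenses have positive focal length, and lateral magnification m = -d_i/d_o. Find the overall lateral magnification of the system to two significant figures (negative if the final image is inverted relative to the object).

Lens 1: 1/d_i1 = 1/f_1 - 1/d_o1 = 1/(-15.5) - 1/37.5 = -0.09118 cm^-1, so d_i1 = -10.967 cm.
m_1 = -(-10.967)/37.5 = 0.2925.
The intermediate image is virtual, 10.967 cm to the left of lens 1, so d_o2 = L - d_i1 = 20.5 - (-10.967) = 31.467 cm.
Lens 2: 1/d_i2 = 1/f_2 - 1/d_o2 = 1/16 - 1/(31.467) = 0.03072 cm^-1, so d_i2 = 32.551 cm.
m_2 = -(32.551)/(31.467) = -1.0345.
The system's lateral magnification is m_1 m_2 = (0.2925)(-1.0345) = -0.3025.

-0.30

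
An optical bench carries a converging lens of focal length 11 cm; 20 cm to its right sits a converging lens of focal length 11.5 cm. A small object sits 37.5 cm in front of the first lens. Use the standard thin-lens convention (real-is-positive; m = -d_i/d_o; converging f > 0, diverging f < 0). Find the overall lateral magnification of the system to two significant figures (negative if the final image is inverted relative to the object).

-0.68

Lens 1: 1/d_i1 = 1/f_1 - 1/d_o1 = 1/11 - 1/37.5 = 0.06424 cm^-1, so d_i1 = 15.566 cm.
m_1 = -(15.566)/37.5 = -0.4151.
The intermediate image is 15.566 cm to the right of lens 1, so d_o2 = L - d_i1 = 20 - 15.566 = 4.434 cm.
Lens 2: 1/d_i2 = 1/f_2 - 1/d_o2 = 1/11.5 - 1/(4.434) = -0.13858 cm^-1, so d_i2 = -7.216 cm.
m_2 = -(-7.216)/(4.434) = 1.6275.
Overall magnification: m = m_1 m_2 = -0.6756.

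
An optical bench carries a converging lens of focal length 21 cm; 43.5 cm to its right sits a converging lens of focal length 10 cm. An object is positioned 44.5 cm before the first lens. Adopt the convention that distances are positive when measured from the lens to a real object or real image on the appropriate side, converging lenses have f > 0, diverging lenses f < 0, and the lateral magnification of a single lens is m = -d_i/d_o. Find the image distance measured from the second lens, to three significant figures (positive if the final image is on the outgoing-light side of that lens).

Lens 1: 1/d_i1 = 1/f_1 - 1/d_o1 = 1/21 - 1/44.5 = 0.02515 cm^-1, so d_i1 = 39.766 cm.
That image sits 3.734 cm in front of the second lens, so d_o2 = 3.734 cm.
Lens 2: 1/d_i2 = 1/f_2 - 1/d_o2 = 1/10 - 1/(3.734) = -0.16781 cm^-1, so d_i2 = -5.959 cm.

-5.96 cm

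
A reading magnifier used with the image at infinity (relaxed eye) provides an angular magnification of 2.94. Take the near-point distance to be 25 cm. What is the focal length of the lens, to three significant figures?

For the image at infinity, M = D/f.
f = D/M = 25/2.94 = 8.503 cm.

8.50 cm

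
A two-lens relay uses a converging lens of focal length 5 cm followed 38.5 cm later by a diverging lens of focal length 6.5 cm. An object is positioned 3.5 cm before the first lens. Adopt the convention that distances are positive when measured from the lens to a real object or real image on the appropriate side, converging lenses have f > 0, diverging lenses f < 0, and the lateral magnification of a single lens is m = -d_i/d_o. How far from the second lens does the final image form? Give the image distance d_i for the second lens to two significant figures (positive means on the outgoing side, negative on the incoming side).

-5.8 cm

Lens 1: 1/d_i1 = 1/f_1 - 1/d_o1 = 1/5 - 1/3.5 = -0.08571 cm^-1, so d_i1 = -11.667 cm.
The intermediate image is virtual, 11.667 cm to the left of lens 1, so d_o2 = L - d_i1 = 38.5 - (-11.667) = 50.167 cm.
Lens 2: 1/d_i2 = 1/f_2 - 1/d_o2 = 1/(-6.5) - 1/(50.167) = -0.17378 cm^-1, so d_i2 = -5.754 cm.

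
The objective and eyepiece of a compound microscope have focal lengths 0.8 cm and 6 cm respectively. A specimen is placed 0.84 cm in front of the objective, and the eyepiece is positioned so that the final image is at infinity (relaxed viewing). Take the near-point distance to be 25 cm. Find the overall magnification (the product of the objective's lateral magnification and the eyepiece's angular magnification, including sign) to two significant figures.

Objective: 1/d_i = 1/f_obj - 1/d_o = 1/0.8 - 1/0.84 = 0.05952 cm^-1, so d_i = 16.800 cm.
m_obj = -d_i/d_o = -16.800/0.84 = -20.000.
Eyepiece angular magnification (image at infinity): M_eye = D/f_e = 25/6 = 4.167.
Overall M = m_obj x M_eye = (-20.000)(4.167) = -83.33.

-83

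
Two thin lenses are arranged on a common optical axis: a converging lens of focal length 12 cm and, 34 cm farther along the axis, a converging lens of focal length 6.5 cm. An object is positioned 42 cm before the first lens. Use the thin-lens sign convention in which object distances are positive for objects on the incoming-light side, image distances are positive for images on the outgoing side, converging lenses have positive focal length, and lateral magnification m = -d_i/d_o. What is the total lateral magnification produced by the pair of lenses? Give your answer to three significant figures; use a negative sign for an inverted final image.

First lens: d_i1 = 1/(1/12 - 1/42) = 16.800 cm.
m_1 = -(16.800)/42 = -0.4000.
That image sits 17.200 cm in front of the second lens, so d_o2 = 17.200 cm.
Second lens: d_i2 = 1/(1/6.5 - 1/(17.200)) = 10.449 cm.
m_2 = -(10.449)/(17.200) = -0.6075.
The system's lateral magnification is m_1 m_2 = (-0.4000)(-0.6075) = 0.2430.

0.243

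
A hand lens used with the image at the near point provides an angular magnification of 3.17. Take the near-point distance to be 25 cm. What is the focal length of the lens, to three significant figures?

11.5 cm

For the image at the near point, M = 1 + D/f.
f = D/(M - 1) = 25/(3.17 - 1) = 11.521 cm.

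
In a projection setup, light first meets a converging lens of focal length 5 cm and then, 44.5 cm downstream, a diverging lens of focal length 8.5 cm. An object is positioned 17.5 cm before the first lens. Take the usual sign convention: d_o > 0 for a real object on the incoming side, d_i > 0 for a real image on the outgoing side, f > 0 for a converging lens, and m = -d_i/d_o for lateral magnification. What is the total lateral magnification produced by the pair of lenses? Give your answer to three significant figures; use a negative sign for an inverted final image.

-0.0739

Lens 1: 1/d_i1 = 1/f_1 - 1/d_o1 = 1/5 - 1/17.5 = 0.14286 cm^-1, so d_i1 = 7.000 cm.
m_1 = -(7.000)/17.5 = -0.4000.
Object distance for lens 2: d_o2 = 44.5 - 7.000 = 37.500 cm.
Lens 2: 1/d_i2 = 1/f_2 - 1/d_o2 = 1/(-8.5) - 1/(37.500) = -0.14431 cm^-1, so d_i2 = -6.929 cm.
m_2 = -(-6.929)/(37.500) = 0.1848.
Overall magnification: m = m_1 m_2 = -0.0739.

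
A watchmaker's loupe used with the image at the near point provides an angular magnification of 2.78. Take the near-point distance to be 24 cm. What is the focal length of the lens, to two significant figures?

For the image at the near point, M = 1 + D/f.
f = D/(M - 1) = 24/(2.78 - 1) = 13.483 cm.

13 cm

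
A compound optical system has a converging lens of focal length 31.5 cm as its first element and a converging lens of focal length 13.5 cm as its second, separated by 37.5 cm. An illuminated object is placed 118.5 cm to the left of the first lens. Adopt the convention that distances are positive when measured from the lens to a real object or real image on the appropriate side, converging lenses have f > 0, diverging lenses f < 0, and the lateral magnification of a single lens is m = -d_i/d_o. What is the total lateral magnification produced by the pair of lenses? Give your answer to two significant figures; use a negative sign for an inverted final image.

Lens 1: 1/d_i1 = 1/f_1 - 1/d_o1 = 1/31.5 - 1/118.5 = 0.02331 cm^-1, so d_i1 = 42.905 cm.
m_1 = -(42.905)/118.5 = -0.3621.
Since 42.905 cm > 37.5 cm, the first image lies past the second lens and serves as a virtual object: d_o2 = L - d_i1 = -5.405 cm.
Lens 2: 1/d_i2 = 1/f_2 - 1/d_o2 = 1/13.5 - 1/(-5.405) = 0.25908 cm^-1, so d_i2 = 3.860 cm.
m_2 = -(3.860)/(-5.405) = 0.7141.
Total m = m_1 x m_2 = (-0.3621)(0.7141) = -0.2585.

-0.26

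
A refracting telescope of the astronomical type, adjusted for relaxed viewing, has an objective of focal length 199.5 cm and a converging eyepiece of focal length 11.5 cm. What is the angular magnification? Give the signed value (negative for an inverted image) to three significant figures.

M = -f_obj/f_eye = -199.5/(11.5) = -17.348.

-17.3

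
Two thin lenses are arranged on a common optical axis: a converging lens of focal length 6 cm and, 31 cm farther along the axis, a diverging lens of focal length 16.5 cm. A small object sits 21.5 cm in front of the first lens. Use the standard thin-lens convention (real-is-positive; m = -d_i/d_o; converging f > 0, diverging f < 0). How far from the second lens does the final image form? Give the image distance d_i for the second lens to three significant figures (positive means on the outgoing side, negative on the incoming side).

-9.55 cm

Applying the thin-lens equation to the first lens, 1/6 = 1/21.5 + 1/d_i1, which gives d_i1 = 8.323 cm.
That image sits 22.677 cm in front of the second lens, so d_o2 = 22.677 cm.
Applying the thin-lens equation again with f_2 = -16.5 cm and d_o2 = 22.677 cm gives d_i2 = -9.551 cm.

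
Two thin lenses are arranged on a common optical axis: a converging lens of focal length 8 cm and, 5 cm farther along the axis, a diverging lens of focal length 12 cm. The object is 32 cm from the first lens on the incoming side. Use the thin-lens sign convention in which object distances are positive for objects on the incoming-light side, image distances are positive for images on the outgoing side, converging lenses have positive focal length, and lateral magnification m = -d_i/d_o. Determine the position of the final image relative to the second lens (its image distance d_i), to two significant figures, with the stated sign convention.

11 cm

Applying the thin-lens equation to the first lens, 1/8 = 1/32 + 1/d_i1, which gives d_i1 = 10.667 cm.
Since 10.667 cm > 5 cm, the first image lies past the second lens and serves as a virtual object: d_o2 = L - d_i1 = -5.667 cm.
Applying the thin-lens equation again with f_2 = -12 cm and d_o2 = -5.667 cm gives d_i2 = 10.737 cm.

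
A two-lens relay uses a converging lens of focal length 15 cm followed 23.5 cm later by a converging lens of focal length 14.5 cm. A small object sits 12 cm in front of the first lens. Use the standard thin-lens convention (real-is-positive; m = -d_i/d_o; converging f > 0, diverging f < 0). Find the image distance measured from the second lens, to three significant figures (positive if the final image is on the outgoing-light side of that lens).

Lens 1: 1/d_i1 = 1/f_1 - 1/d_o1 = 1/15 - 1/12 = -0.01667 cm^-1, so d_i1 = -60.000 cm.
With d_i1 < 0 the first image is virtual and lies on the object side; the object distance for lens 2 is d_o2 = 23.5 - (-60.000) = 83.500 cm.
Lens 2: 1/d_i2 = 1/f_2 - 1/d_o2 = 1/14.5 - 1/(83.500) = 0.05699 cm^-1, so d_i2 = 17.547 cm.

17.5 cm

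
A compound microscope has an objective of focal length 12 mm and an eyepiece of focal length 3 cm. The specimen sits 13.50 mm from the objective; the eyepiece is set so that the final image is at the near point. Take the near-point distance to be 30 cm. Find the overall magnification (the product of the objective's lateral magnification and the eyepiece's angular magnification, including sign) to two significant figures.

-88

Convert to cm: f_obj = 12 mm = 1.2 cm; d_o = 13.50 mm = 1.35 cm.
Objective: 1/d_i = 1/f_obj - 1/d_o = 1/1.2 - 1/1.35 = 0.09259 cm^-1, so d_i = 10.800 cm.
m_obj = -d_i/d_o = -10.800/1.35 = -8.000.
Eyepiece angular magnification (image at near point): M_eye = 1 + D/f_e = 1 + 30/3 = 11.000.
Overall M = m_obj x M_eye = (-8.000)(11.000) = -88.00.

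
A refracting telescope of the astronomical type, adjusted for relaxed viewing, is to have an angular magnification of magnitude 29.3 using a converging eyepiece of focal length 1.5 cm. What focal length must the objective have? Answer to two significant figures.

|M| = f_obj/|f_eye|, so f_obj = |M| x |f_eye| = 29.3 x 1.5 = 43.950 cm.

44 cm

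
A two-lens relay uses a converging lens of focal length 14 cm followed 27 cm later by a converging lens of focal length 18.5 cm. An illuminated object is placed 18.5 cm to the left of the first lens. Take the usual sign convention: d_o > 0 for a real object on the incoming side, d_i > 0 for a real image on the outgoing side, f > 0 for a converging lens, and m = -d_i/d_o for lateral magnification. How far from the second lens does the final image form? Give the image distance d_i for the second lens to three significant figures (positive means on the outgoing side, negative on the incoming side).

Lens 1: 1/d_i1 = 1/f_1 - 1/d_o1 = 1/14 - 1/18.5 = 0.01737 cm^-1, so d_i1 = 57.556 cm.
This image would form 57.556 cm past lens 1, i.e. 30.556 cm beyond lens 2, so it is a virtual object for lens 2: d_o2 = 27 - 57.556 = -30.556 cm.
Lens 2: 1/d_i2 = 1/f_2 - 1/d_o2 = 1/18.5 - 1/(-30.556) = 0.08678 cm^-1, so d_i2 = 11.523 cm.

11.5 cm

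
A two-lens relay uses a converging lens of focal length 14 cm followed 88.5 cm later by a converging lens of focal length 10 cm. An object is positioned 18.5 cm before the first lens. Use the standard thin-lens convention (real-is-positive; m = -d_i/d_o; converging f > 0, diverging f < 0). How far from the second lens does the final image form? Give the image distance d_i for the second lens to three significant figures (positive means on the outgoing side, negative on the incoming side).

14.8 cm

First lens: d_i1 = 1/(1/14 - 1/18.5) = 57.556 cm.
Object distance for lens 2: d_o2 = 88.5 - 57.556 = 30.944 cm.
Second lens: d_i2 = 1/(1/10 - 1/(30.944)) = 14.775 cm.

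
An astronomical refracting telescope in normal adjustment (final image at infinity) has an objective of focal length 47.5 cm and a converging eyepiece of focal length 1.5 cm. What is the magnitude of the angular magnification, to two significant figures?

|M| = f_obj/|f_eye| = 47.5/1.5 = 31.667.

32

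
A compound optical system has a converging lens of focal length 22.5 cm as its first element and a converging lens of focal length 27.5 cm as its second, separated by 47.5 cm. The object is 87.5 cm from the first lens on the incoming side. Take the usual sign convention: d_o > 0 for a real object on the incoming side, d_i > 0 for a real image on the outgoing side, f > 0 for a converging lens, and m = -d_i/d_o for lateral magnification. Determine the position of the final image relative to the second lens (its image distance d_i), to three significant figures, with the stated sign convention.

Applying the thin-lens equation to the first lens, 1/22.5 = 1/87.5 + 1/d_i1, which gives d_i1 = 30.288 cm.
That image sits 17.212 cm in front of the second lens, so d_o2 = 17.212 cm.
Applying the thin-lens equation again with f_2 = 27.5 cm and d_o2 = 17.212 cm gives d_i2 = -46.005 cm.

-46.0 cm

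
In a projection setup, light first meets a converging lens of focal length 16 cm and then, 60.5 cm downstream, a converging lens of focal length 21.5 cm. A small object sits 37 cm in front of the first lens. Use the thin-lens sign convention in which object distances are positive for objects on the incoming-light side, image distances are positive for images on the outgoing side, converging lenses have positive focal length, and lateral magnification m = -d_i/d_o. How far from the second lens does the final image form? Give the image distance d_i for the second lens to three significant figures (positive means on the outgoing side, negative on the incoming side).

Lens 1: 1/d_i1 = 1/f_1 - 1/d_o1 = 1/16 - 1/37 = 0.03547 cm^-1, so d_i1 = 28.190 cm.
Object distance for lens 2: d_o2 = 60.5 - 28.190 = 32.310 cm.
Lens 2: 1/d_i2 = 1/f_2 - 1/d_o2 = 1/21.5 - 1/(32.310) = 0.01556 cm^-1, so d_i2 = 64.263 cm.

64.3 cm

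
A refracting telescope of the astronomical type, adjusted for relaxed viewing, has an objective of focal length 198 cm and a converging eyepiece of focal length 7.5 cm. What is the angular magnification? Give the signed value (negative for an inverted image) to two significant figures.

M = -f_obj/f_eye = -198/(7.5) = -26.400.

-26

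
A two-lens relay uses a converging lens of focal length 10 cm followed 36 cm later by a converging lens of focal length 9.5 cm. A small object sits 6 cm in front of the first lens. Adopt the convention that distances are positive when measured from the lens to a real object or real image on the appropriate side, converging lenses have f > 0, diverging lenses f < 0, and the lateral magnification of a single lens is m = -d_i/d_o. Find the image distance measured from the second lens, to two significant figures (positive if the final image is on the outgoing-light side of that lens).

First lens: d_i1 = 1/(1/10 - 1/6) = -15.000 cm.
With d_i1 < 0 the first image is virtual and lies on the object side; the object distance for lens 2 is d_o2 = 36 - (-15.000) = 51.000 cm.
Second lens: d_i2 = 1/(1/9.5 - 1/(51.000)) = 11.675 cm.

12 cm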